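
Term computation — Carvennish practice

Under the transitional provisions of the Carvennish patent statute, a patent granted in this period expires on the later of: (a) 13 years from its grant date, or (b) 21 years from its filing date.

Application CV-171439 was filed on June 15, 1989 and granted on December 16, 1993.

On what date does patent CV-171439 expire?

(a) grant + 13 years → 16 December 2006.
(b) filing + 21 years → 15 June 2010.
Later of the two: 15 June 2010.

June 15, 2010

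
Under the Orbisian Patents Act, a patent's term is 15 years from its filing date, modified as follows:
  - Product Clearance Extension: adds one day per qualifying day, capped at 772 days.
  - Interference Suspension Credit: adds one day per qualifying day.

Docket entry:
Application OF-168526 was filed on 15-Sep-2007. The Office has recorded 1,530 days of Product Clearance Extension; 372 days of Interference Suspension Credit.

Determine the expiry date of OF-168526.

2025-11-02

Base term: filing date + 15 years → 15 September 2022.
Product Clearance Extension: 1530 days claimed exceeds the 772-day cap, so +772 days → 26 October 2024.
Interference Suspension Credit: +372 days → 2 November 2025.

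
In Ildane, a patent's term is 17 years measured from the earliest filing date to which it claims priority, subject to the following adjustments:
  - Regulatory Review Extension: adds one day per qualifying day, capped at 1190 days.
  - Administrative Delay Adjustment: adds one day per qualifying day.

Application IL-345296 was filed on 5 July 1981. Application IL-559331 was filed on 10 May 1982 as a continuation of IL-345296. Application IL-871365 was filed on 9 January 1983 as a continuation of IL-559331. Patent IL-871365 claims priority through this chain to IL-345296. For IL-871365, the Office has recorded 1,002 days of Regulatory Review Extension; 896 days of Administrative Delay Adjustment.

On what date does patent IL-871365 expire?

Earliest priority filing: 5 July 1981.
Base term: 5 July 1981 + 17 years → 5 July 1998.
Regulatory Review Extension: 1002 days (within the 1190-day cap) → +1002 days → 2 April 2001.
Administrative Delay Adjustment: +896 days → 15 September 2003.

September 15, 2003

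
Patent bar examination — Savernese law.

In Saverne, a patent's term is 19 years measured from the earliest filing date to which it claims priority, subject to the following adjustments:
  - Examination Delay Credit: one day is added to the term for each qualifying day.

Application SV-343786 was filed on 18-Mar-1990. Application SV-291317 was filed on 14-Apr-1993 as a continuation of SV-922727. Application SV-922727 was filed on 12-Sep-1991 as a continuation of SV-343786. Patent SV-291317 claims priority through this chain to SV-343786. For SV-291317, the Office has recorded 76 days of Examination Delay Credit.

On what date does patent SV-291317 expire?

Earliest priority filing: 18 March 1990.
Base term: 18 March 1990 + 19 years → 18 March 2009.
Examination Delay Credit: +76 days → 2 June 2009.

2009-06-02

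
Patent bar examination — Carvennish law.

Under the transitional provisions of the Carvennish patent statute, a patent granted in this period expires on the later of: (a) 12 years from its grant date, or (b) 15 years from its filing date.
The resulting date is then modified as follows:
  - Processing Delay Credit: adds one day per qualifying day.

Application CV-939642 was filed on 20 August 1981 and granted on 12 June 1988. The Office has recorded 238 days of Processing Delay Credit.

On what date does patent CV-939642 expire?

February 5, 2001

(a) grant + 12 years → 12 June 2000.
(b) filing + 15 years → 20 August 1996.
Later of the two: 12 June 2000.
Processing Delay Credit: +238 days → 5 February 2001.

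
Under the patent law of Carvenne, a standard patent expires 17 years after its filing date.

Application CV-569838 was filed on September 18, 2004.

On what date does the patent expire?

Filing date + 17 years → 18 September 2021.

2021-09-18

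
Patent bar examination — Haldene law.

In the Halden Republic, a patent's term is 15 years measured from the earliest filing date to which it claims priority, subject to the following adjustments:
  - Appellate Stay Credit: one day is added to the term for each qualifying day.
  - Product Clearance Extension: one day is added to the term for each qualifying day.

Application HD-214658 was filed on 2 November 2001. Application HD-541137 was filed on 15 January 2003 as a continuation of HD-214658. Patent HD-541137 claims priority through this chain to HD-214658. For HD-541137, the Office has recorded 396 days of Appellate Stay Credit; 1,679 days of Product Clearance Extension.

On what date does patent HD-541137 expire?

Earliest priority filing: 2 November 2001.
Base term: 2 November 2001 + 15 years → 2 November 2016.
Appellate Stay Credit: +396 days → 3 December 2017.
Product Clearance Extension: +1679 days → 9 July 2022.

2022-07-09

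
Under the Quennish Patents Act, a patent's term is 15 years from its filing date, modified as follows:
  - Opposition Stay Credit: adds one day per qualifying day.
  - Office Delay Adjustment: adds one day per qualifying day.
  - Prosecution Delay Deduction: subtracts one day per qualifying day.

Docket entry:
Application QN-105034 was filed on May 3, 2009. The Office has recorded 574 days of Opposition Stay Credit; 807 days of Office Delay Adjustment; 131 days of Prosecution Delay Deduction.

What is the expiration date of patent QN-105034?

Base term: filing date + 15 years → 3 May 2024.
Opposition Stay Credit: +574 days → 28 November 2025.
Office Delay Adjustment: +807 days → 13 February 2028.
Prosecution Delay Deduction: −131 days → 5 October 2027.

2027-10-05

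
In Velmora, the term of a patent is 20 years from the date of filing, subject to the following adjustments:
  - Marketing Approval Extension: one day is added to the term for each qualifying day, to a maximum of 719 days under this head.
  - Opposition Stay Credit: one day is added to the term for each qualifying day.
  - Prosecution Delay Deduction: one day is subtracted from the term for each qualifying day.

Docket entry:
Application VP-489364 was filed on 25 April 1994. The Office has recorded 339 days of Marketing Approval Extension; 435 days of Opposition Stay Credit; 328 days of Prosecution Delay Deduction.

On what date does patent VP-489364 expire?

Base term: filing date + 20 years → 25 April 2014.
Marketing Approval Extension: 339 days (within the 719-day cap) → +339 days → 30 March 2015.
Opposition Stay Credit: +435 days → 7 June 2016.
Prosecution Delay Deduction: −328 days → 15 July 2015.

July 15, 2015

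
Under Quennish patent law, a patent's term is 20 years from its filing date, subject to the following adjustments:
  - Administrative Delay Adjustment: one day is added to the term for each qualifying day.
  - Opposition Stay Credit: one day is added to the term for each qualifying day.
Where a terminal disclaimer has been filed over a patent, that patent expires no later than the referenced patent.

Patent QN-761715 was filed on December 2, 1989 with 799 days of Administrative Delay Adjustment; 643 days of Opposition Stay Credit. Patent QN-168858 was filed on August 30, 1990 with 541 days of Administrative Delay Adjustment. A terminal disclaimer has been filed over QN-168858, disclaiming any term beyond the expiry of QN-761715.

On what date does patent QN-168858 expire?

2012-02-22

Natural term of QN-168858:
  Base: filing + 20 years → 30 August 2010.
  Administrative Delay Adjustment: +541 days → 22 February 2012.
Expiry of referenced patent QN-761715:
  Base: filing + 20 years → 2 December 2009.
  Administrative Delay Adjustment: +799 days → 9 February 2012.
  Opposition Stay Credit: +643 days → 13 November 2013.
Terminal disclaimer: QN-168858 expires on the earlier of 22 February 2012 and 13 November 2013.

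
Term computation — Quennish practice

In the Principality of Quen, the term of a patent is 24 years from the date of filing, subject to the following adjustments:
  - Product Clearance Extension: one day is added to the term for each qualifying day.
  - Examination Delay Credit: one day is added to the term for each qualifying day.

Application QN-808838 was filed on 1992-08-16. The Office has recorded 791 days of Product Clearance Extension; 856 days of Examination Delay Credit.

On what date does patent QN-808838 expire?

Base term: filing date + 24 years → 16 August 2016.
Product Clearance Extension: +791 days → 16 October 2018.
Examination Delay Credit: +856 days → 18 February 2021.

February 18, 2021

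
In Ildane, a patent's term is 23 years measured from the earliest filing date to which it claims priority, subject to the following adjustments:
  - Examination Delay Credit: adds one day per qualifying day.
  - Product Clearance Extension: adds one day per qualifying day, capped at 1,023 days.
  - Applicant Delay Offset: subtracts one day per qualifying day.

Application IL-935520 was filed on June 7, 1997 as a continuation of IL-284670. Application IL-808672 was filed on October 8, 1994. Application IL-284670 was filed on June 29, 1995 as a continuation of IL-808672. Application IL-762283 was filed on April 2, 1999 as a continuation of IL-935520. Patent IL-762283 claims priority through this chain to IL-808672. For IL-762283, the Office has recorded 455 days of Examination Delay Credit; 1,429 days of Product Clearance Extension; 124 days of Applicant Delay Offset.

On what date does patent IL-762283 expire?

2021-06-23

Earliest priority filing: 8 October 1994.
Base term: 8 October 1994 + 23 years → 8 October 2017.
Examination Delay Credit: +455 days → 6 January 2019.
Product Clearance Extension: 1429 days claimed exceeds the 1023-day cap, so +1023 days → 25 October 2021.
Applicant Delay Offset: −124 days → 23 June 2021.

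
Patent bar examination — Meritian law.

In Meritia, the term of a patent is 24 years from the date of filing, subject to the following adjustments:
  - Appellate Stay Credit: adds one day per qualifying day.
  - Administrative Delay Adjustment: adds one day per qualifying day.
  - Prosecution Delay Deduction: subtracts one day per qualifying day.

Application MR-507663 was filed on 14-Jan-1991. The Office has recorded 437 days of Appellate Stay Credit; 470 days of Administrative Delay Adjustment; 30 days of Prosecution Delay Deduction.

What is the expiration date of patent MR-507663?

2017-06-09

Base term: filing date + 24 years → 14 January 2015.
Appellate Stay Credit: +437 days → 26 March 2016.
Administrative Delay Adjustment: +470 days → 9 July 2017.
Prosecution Delay Deduction: −30 days → 9 June 2017.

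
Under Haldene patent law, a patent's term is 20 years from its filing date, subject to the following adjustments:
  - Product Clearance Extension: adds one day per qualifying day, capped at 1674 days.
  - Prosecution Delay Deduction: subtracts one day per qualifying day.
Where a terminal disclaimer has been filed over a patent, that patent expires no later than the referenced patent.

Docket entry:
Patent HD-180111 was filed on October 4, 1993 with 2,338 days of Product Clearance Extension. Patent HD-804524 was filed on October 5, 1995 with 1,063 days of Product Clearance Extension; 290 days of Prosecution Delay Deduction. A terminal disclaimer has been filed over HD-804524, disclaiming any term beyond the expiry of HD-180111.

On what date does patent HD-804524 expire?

2017-11-16

Natural term of HD-804524:
  Base: filing + 20 years → 5 October 2015.
  Product Clearance Extension: 1063 days (within the 1674-day cap) → +1063 days → 2 September 2018.
  Prosecution Delay Deduction: −290 days → 16 November 2017.
Expiry of referenced patent HD-180111:
  Base: filing + 20 years → 4 October 2013.
  Product Clearance Extension: 2338 days claimed exceeds the 1674-day cap, so +1674 days → 5 May 2018.
Terminal disclaimer: HD-804524 expires on the earlier of 16 November 2017 and 5 May 2018.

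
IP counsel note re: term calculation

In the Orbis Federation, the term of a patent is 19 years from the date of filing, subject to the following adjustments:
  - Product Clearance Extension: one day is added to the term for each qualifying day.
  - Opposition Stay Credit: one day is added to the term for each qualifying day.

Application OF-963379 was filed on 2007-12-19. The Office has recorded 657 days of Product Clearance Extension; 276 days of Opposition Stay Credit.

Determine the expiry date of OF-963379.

Base term: filing date + 19 years → 19 December 2026.
Product Clearance Extension: +657 days → 6 October 2028.
Opposition Stay Credit: +276 days → 9 July 2029.

2029-07-09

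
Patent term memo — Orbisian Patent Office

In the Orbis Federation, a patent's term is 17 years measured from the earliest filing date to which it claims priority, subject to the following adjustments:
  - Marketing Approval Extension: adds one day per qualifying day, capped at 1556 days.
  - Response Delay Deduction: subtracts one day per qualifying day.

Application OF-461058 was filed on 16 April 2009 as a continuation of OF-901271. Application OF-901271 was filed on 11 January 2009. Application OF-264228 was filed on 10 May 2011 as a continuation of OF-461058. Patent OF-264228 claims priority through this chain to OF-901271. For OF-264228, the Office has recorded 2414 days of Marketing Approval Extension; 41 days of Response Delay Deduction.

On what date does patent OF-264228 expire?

2030-03-06

Earliest priority filing: 11 January 2009.
Base term: 11 January 2009 + 17 years → 11 January 2026.
Marketing Approval Extension: 2414 days claimed exceeds the 1556-day cap, so +1556 days → 16 April 2030.
Response Delay Deduction: −41 days → 6 March 2030.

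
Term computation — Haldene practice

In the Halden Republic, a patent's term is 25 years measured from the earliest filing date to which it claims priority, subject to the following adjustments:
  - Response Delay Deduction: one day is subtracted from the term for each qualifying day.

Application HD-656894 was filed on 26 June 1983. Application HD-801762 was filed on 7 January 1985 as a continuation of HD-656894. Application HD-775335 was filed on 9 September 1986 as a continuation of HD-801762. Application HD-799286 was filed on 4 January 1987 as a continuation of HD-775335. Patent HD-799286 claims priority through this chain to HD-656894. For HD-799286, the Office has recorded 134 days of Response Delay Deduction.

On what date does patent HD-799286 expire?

Earliest priority filing: 26 June 1983.
Base term: 26 June 1983 + 25 years → 26 June 2008.
Response Delay Deduction: −134 days → 13 February 2008.

2008-02-13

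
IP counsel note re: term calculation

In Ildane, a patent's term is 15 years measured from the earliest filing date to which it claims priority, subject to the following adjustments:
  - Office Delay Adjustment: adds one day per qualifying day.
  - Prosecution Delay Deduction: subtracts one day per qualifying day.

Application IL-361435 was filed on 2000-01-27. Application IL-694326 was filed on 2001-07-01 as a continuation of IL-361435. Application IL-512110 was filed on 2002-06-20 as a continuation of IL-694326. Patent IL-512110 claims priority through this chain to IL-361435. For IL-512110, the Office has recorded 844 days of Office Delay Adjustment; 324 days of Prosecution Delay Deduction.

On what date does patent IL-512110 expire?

Earliest priority filing: 27 January 2000.
Base term: 27 January 2000 + 15 years → 27 January 2015.
Office Delay Adjustment: +844 days → 20 May 2017.
Prosecution Delay Deduction: −324 days → 30 June 2016.

2016-06-30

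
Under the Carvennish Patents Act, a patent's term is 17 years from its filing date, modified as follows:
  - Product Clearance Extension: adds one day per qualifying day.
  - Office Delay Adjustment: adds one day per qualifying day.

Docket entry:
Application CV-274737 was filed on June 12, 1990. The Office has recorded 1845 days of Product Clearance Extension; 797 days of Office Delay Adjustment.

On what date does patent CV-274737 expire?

Base term: filing date + 17 years → 12 June 2007.
Product Clearance Extension: +1845 days → 30 June 2012.
Office Delay Adjustment: +797 days → 5 September 2014.

September 5, 2014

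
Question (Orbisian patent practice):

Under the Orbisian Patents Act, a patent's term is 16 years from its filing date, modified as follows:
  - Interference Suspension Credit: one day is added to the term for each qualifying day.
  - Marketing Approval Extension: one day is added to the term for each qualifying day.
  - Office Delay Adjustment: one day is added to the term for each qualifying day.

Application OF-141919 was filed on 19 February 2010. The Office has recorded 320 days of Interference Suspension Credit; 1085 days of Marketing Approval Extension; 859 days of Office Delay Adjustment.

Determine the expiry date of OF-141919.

2032-05-02

Base term: filing date + 16 years → 19 February 2026.
Interference Suspension Credit: +320 days → 5 January 2027.
Marketing Approval Extension: +1085 days → 25 December 2029.
Office Delay Adjustment: +859 days → 2 May 2032.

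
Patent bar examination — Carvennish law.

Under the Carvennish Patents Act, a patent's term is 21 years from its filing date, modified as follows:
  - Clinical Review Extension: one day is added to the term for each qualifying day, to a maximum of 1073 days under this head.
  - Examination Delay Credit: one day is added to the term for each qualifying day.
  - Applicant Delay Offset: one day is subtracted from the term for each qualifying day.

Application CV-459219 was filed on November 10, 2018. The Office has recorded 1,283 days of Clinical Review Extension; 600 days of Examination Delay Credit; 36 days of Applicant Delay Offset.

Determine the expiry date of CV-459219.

Base term: filing date + 21 years → 10 November 2039.
Clinical Review Extension: 1283 days claimed exceeds the 1073-day cap, so +1073 days → 18 October 2042.
Examination Delay Credit: +600 days → 9 June 2044.
Applicant Delay Offset: −36 days → 4 May 2044.

May 4, 2044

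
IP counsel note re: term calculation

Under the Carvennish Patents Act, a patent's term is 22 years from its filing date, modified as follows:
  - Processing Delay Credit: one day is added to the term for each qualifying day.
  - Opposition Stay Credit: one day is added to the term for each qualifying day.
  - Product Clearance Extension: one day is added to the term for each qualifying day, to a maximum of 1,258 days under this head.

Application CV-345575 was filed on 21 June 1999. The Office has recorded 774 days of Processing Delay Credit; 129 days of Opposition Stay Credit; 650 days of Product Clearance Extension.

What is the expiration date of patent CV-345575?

September 21, 2025

Base term: filing date + 22 years → 21 June 2021.
Processing Delay Credit: +774 days → 4 August 2023.
Opposition Stay Credit: +129 days → 11 December 2023.
Product Clearance Extension: 650 days (within the 1258-day cap) → +650 days → 21 September 2025.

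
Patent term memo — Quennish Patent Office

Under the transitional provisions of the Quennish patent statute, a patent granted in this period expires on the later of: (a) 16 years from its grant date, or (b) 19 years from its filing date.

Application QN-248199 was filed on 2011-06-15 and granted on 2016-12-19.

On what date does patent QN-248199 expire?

December 19, 2032

(a) grant + 16 years → 19 December 2032.
(b) filing + 19 years → 15 June 2030.
Later of the two: 19 December 2032.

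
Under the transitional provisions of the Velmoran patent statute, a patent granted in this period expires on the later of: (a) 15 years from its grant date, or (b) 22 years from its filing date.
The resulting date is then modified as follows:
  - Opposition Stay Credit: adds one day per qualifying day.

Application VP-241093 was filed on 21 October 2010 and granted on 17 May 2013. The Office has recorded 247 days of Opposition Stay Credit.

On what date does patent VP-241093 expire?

June 25, 2033

(a) grant + 15 years → 17 May 2028.
(b) filing + 22 years → 21 October 2032.
Later of the two: 21 October 2032.
Opposition Stay Credit: +247 days → 25 June 2033.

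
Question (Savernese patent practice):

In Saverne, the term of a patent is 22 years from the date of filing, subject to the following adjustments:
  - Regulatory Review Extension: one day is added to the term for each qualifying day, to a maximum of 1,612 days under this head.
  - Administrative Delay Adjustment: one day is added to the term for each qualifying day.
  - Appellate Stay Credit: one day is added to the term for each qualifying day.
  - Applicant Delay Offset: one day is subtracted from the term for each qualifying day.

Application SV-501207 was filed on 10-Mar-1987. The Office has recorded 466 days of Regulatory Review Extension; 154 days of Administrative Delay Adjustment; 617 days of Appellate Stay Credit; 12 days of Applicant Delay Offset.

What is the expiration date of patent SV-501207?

2012-07-17

Base term: filing date + 22 years → 10 March 2009.
Regulatory Review Extension: 466 days (within the 1612-day cap) → +466 days → 19 June 2010.
Administrative Delay Adjustment: +154 days → 20 November 2010.
Appellate Stay Credit: +617 days → 29 July 2012.
Applicant Delay Offset: −12 days → 17 July 2012.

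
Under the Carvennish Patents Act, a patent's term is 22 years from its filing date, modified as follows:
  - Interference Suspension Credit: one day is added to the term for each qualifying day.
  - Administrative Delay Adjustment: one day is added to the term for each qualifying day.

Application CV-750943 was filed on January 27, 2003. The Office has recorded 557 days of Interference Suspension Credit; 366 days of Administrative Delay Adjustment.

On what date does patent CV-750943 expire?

Base term: filing date + 22 years → 27 January 2025.
Interference Suspension Credit: +557 days → 7 August 2026.
Administrative Delay Adjustment: +366 days → 8 August 2027.

2027-08-08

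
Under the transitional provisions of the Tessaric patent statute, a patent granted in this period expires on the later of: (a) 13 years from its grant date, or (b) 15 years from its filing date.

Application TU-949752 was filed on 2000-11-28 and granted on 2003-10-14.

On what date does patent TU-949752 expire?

(a) grant + 13 years → 14 October 2016.
(b) filing + 15 years → 28 November 2015.
Later of the two: 14 October 2016.

October 14, 2016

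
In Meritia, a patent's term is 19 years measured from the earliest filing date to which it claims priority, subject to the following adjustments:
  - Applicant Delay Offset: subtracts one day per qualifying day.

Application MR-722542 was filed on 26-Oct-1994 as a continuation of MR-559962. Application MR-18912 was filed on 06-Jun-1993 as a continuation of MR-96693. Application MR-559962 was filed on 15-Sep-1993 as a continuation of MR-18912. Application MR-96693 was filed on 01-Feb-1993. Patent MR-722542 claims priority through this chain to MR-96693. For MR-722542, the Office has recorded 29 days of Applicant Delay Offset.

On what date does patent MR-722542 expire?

2012-01-03

Earliest priority filing: 1 February 1993.
Base term: 1 February 1993 + 19 years → 1 February 2012.
Applicant Delay Offset: −29 days → 3 January 2012.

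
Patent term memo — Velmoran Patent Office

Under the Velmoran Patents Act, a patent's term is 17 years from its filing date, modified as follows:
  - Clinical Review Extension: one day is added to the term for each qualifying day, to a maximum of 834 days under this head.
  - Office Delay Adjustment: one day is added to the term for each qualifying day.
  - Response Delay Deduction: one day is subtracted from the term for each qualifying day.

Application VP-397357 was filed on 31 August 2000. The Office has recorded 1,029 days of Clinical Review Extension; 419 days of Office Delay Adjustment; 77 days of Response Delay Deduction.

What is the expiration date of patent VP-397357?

November 19, 2020

Base term: filing date + 17 years → 31 August 2017.
Clinical Review Extension: 1029 days claimed exceeds the 834-day cap, so +834 days → 13 December 2019.
Office Delay Adjustment: +419 days → 4 February 2021.
Response Delay Deduction: −77 days → 19 November 2020.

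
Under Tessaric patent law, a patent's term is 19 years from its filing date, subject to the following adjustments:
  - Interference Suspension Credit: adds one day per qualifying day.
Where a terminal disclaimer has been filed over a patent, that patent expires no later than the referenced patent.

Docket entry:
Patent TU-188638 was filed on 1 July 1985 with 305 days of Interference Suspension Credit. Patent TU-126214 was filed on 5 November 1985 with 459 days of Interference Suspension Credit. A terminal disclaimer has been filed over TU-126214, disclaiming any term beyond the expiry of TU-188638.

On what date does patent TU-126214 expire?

May 2, 2005

Natural term of TU-126214:
  Base: filing + 19 years → 5 November 2004.
  Interference Suspension Credit: +459 days → 7 February 2006.
Expiry of referenced patent TU-188638:
  Base: filing + 19 years → 1 July 2004.
  Interference Suspension Credit: +305 days → 2 May 2005.
Terminal disclaimer: TU-126214 expires on the earlier of 7 February 2006 and 2 May 2005.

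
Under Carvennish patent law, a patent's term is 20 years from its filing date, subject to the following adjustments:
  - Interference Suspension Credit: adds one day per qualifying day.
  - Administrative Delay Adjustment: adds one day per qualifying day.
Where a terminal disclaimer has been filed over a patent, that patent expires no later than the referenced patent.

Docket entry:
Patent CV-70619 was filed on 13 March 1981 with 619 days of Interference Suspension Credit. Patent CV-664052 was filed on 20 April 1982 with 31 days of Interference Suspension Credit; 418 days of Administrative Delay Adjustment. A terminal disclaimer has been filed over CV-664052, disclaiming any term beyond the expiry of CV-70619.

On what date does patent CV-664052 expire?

Natural term of CV-664052:
  Base: filing + 20 years → 20 April 2002.
  Interference Suspension Credit: +31 days → 21 May 2002.
  Administrative Delay Adjustment: +418 days → 13 July 2003.
Expiry of referenced patent CV-70619:
  Base: filing + 20 years → 13 March 2001.
  Interference Suspension Credit: +619 days → 22 November 2002.
Terminal disclaimer: CV-664052 expires on the earlier of 13 July 2003 and 22 November 2002.

2002-11-22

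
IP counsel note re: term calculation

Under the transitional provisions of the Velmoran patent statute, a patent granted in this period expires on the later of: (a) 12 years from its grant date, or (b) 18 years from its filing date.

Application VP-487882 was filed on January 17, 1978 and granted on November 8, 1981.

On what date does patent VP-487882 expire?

(a) grant + 12 years → 8 November 1993.
(b) filing + 18 years → 17 January 1996.
Later of the two: 17 January 1996.

1996-01-17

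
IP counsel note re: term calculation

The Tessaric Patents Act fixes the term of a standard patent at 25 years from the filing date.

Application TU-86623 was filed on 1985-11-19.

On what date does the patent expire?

2010-11-19

Filing date + 25 years → 19 November 2010.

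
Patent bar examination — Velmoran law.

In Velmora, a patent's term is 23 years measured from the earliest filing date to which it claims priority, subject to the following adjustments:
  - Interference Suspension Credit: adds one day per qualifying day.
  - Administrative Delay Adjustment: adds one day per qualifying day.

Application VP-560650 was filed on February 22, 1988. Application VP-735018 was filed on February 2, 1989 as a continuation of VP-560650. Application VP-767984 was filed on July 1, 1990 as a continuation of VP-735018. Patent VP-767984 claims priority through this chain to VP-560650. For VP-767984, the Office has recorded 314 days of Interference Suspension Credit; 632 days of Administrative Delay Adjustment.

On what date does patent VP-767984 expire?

Earliest priority filing: 22 February 1988.
Base term: 22 February 1988 + 23 years → 22 February 2011.
Interference Suspension Credit: +314 days → 2 January 2012.
Administrative Delay Adjustment: +632 days → 25 September 2013.

2013-09-25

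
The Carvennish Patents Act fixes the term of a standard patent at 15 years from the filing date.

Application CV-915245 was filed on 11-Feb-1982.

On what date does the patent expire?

Filing date + 15 years → 11 February 1997.

February 11, 1997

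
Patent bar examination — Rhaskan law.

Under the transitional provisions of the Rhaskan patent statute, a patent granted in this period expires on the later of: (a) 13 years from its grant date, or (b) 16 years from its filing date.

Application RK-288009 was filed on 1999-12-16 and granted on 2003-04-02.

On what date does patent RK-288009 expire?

April 2, 2016

(a) grant + 13 years → 2 April 2016.
(b) filing + 16 years → 16 December 2015.
Later of the two: 2 April 2016.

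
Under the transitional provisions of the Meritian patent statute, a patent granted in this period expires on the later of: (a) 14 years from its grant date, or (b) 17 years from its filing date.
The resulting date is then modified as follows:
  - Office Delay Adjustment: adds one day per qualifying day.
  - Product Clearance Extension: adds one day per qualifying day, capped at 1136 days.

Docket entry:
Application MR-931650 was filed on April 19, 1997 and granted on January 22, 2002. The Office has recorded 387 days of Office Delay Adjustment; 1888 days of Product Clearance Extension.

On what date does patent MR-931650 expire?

March 24, 2020

(a) grant + 14 years → 22 January 2016.
(b) filing + 17 years → 19 April 2014.
Later of the two: 22 January 2016.
Office Delay Adjustment: +387 days → 12 February 2017.
Product Clearance Extension: 1888 days claimed exceeds the 1136-day cap, so +1136 days → 24 March 2020.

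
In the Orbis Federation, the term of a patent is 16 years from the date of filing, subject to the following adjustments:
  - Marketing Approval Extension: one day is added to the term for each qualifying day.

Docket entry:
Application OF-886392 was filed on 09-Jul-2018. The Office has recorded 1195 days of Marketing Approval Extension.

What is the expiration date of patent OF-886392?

October 16, 2037

Base term: filing date + 16 years → 9 July 2034.
Marketing Approval Extension: +1195 days → 16 October 2037.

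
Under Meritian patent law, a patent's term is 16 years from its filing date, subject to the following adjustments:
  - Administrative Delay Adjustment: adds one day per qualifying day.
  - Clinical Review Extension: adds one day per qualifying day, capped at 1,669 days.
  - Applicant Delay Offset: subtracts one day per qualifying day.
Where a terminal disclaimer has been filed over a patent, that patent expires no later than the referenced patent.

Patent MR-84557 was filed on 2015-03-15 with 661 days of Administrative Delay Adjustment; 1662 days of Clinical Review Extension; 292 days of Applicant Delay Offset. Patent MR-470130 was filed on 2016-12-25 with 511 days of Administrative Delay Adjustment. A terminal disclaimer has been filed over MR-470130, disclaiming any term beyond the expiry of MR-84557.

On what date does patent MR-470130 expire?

2034-05-20

Natural term of MR-470130:
  Base: filing + 16 years → 25 December 2032.
  Administrative Delay Adjustment: +511 days → 20 May 2034.
Expiry of referenced patent MR-84557:
  Base: filing + 16 years → 15 March 2031.
  Administrative Delay Adjustment: +661 days → 4 January 2033.
  Clinical Review Extension: 1662 days (within the 1669-day cap) → +1662 days → 24 July 2037.
  Applicant Delay Offset: −292 days → 5 October 2036.
Terminal disclaimer: MR-470130 expires on the earlier of 20 May 2034 and 5 October 2036.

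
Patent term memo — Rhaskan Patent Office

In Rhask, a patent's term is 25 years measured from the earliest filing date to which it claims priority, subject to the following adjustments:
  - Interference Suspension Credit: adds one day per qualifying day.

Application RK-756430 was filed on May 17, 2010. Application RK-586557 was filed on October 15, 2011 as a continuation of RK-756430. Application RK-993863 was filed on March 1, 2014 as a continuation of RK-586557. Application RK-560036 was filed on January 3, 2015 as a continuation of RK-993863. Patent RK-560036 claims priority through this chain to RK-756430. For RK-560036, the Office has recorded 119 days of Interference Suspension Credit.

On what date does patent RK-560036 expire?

September 13, 2035

Earliest priority filing: 17 May 2010.
Base term: 17 May 2010 + 25 years → 17 May 2035.
Interference Suspension Credit: +119 days → 13 September 2035.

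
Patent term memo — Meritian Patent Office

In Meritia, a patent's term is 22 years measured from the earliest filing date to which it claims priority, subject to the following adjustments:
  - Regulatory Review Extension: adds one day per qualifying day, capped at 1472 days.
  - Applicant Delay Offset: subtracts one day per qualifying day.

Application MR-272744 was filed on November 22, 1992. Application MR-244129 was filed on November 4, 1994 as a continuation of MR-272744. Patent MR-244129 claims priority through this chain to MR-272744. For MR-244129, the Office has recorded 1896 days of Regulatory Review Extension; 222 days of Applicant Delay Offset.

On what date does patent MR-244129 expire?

Earliest priority filing: 22 November 1992.
Base term: 22 November 1992 + 22 years → 22 November 2014.
Regulatory Review Extension: 1896 days claimed exceeds the 1472-day cap, so +1472 days → 3 December 2018.
Applicant Delay Offset: −222 days → 25 April 2018.

2018-04-25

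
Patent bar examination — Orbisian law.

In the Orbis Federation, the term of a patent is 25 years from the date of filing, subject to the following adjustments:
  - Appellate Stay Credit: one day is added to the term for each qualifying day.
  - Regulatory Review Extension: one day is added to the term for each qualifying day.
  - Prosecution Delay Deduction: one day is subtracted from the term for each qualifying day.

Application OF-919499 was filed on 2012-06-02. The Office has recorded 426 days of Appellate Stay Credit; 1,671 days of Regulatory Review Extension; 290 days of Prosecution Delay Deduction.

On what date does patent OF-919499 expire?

Base term: filing date + 25 years → 2 June 2037.
Appellate Stay Credit: +426 days → 2 August 2038.
Regulatory Review Extension: +1671 days → 28 February 2043.
Prosecution Delay Deduction: −290 days → 14 May 2042.

May 14, 2042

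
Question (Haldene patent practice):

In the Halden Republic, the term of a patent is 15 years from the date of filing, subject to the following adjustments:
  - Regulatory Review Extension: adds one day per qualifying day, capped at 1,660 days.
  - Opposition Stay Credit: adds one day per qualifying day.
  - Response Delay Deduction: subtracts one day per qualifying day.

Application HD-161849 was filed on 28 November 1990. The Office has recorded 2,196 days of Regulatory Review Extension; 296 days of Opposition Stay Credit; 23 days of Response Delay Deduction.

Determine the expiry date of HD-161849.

2011-03-15

Base term: filing date + 15 years → 28 November 2005.
Regulatory Review Extension: 2196 days claimed exceeds the 1660-day cap, so +1660 days → 15 June 2010.
Opposition Stay Credit: +296 days → 7 April 2011.
Response Delay Deduction: −23 days → 15 March 2011.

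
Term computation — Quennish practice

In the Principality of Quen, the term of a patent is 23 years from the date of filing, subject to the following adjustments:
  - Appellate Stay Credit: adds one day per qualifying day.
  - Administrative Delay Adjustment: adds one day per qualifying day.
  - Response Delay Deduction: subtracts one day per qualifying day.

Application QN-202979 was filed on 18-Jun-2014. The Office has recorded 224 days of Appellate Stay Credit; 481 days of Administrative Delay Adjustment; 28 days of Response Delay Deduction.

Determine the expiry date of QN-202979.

April 26, 2039

Base term: filing date + 23 years → 18 June 2037.
Appellate Stay Credit: +224 days → 28 January 2038.
Administrative Delay Adjustment: +481 days → 24 May 2039.
Response Delay Deduction: −28 days → 26 April 2039.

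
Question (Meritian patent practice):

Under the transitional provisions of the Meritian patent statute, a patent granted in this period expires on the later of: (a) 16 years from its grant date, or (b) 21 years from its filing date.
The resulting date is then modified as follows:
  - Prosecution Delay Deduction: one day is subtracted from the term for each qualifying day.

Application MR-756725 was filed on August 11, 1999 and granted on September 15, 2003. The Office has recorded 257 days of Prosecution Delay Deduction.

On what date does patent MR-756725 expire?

(a) grant + 16 years → 15 September 2019.
(b) filing + 21 years → 11 August 2020.
Later of the two: 11 August 2020.
Prosecution Delay Deduction: −257 days → 28 November 2019.

November 28, 2019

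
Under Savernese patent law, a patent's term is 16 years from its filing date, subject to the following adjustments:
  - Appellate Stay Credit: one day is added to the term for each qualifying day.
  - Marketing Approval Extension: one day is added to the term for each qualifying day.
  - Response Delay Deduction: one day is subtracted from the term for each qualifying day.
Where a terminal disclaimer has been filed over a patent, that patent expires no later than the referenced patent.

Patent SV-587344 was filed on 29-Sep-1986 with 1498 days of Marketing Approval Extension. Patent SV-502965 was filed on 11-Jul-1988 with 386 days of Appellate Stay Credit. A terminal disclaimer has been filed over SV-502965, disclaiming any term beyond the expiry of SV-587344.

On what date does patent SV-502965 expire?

Natural term of SV-502965:
  Base: filing + 16 years → 11 July 2004.
  Appellate Stay Credit: +386 days → 1 August 2005.
Expiry of referenced patent SV-587344:
  Base: filing + 16 years → 29 September 2002.
  Marketing Approval Extension: +1498 days → 5 November 2006.
Terminal disclaimer: SV-502965 expires on the earlier of 1 August 2005 and 5 November 2006.

August 1, 2005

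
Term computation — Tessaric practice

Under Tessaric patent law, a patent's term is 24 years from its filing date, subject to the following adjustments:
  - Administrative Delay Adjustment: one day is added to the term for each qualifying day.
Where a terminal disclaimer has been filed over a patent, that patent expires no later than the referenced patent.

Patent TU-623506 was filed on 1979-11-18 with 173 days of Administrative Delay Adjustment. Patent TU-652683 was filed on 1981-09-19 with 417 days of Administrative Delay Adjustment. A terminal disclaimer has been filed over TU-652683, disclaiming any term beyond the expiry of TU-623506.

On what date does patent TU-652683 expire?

2004-05-09

Natural term of TU-652683:
  Base: filing + 24 years → 19 September 2005.
  Administrative Delay Adjustment: +417 days → 10 November 2006.
Expiry of referenced patent TU-623506:
  Base: filing + 24 years → 18 November 2003.
  Administrative Delay Adjustment: +173 days → 9 May 2004.
Terminal disclaimer: TU-652683 expires on the earlier of 10 November 2006 and 9 May 2004.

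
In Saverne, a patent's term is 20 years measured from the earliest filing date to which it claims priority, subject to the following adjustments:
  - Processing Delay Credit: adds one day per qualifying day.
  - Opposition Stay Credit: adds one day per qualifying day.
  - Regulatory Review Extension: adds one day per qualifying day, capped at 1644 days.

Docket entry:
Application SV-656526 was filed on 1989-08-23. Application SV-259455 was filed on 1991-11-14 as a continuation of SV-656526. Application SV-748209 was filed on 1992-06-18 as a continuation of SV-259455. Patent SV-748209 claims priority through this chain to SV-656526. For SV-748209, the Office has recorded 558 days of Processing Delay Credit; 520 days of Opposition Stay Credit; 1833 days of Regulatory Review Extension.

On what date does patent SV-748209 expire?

Earliest priority filing: 23 August 1989.
Base term: 23 August 1989 + 20 years → 23 August 2009.
Processing Delay Credit: +558 days → 4 March 2011.
Opposition Stay Credit: +520 days → 5 August 2012.
Regulatory Review Extension: 1833 days claimed exceeds the 1644-day cap, so +1644 days → 4 February 2017.

2017-02-04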